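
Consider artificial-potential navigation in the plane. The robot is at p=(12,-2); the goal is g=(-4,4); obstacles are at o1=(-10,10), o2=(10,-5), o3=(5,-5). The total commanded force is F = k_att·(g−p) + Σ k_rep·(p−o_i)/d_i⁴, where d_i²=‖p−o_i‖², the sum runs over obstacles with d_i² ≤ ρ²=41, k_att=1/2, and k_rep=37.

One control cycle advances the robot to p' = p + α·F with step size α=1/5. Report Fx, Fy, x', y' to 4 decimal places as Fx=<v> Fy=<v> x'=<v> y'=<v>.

Fx=-7.5621 Fy=3.6568 x'=10.4876 y'=-1.2686

F_att = 1/2·(g−p) = 1/2·(-16,6) = (-8.0000,3.0000)
o1: d²=628 > ρ²=41 → inactive
o2: d²=13 ≤ ρ²=41; F_rep = 37·(2,3)/13² = (0.4379,0.6568)
o3: d²=58 > ρ²=41 → inactive
F = F_att + ΣF_rep = (-7.5621,3.6568)
p' = p + 1/5·F = (10.4876,-1.2686)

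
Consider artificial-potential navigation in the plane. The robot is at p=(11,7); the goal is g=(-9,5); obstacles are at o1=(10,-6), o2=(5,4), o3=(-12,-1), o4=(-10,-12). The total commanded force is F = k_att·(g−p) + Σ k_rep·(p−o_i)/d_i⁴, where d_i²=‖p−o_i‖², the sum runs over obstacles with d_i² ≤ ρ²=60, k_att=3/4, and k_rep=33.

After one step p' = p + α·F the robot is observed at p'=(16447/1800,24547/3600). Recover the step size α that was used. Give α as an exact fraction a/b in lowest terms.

α = 1/8

F_att = 3/4·(g−p) = 3/4·(-20,-2) = (-15.0000,-1.5000)
o1: d²=170 > ρ²=60 → inactive
o2: d²=45 ≤ ρ²=60; F_rep = 33·(6,3)/45² = (0.0978,0.0489)
o3: d²=593 > ρ²=60 → inactive
o4: d²=802 > ρ²=60 → inactive
F = F_att + ΣF_rep = (-14.9022,-1.4511)
Δp = p'−p = (-1.8628,-0.1814); α = Δx/Fx = (-3353/1800) / (-3353/225) = 1/8
check: Δy/Fy = (-653/3600) / (-653/450) = 1/8 ✓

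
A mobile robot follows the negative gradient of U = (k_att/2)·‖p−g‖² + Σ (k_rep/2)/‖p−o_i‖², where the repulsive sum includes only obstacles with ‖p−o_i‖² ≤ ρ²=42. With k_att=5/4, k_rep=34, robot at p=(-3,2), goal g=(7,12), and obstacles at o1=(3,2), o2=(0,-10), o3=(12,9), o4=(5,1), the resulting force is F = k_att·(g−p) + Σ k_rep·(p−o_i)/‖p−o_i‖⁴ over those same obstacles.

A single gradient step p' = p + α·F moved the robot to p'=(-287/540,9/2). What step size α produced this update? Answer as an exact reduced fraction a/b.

F_att = 5/4·(g−p) = 5/4·(10,10) = (12.5000,12.5000)
o1: d²=36 ≤ ρ²=42; F_rep = 34·(-6,0)/36² = (-0.1574,0.0000)
o2: d²=153 > ρ²=42 → inactive
o3: d²=274 > ρ²=42 → inactive
o4: d²=65 > ρ²=42 → inactive
F = F_att + ΣF_rep = (12.3426,12.5000)
Δp = p'−p = (2.4685,2.5000); α = Δx/Fx = (1333/540) / (1333/108) = 1/5
check: Δy/Fy = (5/2) / (25/2) = 1/5 ✓

α = 1/5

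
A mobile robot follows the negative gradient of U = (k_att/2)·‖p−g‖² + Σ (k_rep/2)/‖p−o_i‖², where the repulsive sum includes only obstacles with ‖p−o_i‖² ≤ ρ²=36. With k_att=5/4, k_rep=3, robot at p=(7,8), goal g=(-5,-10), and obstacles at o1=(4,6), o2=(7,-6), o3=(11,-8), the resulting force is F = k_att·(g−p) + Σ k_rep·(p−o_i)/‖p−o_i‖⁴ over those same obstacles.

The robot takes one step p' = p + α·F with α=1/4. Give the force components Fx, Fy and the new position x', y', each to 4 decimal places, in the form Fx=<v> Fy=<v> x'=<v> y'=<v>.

Fx=-14.9467 Fy=-22.4645 x'=3.2633 y'=2.3839

F_att = 5/4·(g−p) = 5/4·(-12,-18) = (-15.0000,-22.5000)
o1: d²=13 ≤ ρ²=36; F_rep = 3·(3,2)/13² = (0.0533,0.0355)
o2: d²=196 > ρ²=36 → inactive
o3: d²=272 > ρ²=36 → inactive
F = F_att + ΣF_rep = (-14.9467,-22.4645)
p' = p + 1/4·F = (3.2633,2.3839)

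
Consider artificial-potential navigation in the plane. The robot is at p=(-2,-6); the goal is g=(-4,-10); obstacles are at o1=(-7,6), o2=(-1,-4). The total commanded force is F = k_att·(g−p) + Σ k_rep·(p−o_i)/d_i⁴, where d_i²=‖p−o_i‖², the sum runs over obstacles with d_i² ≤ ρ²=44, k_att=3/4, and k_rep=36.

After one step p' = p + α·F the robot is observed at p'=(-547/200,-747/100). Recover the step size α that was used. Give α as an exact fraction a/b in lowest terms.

α = 1/4

F_att = 3/4·(g−p) = 3/4·(-2,-4) = (-1.5000,-3.0000)
o1: d²=169 > ρ²=44 → inactive
o2: d²=5 ≤ ρ²=44; F_rep = 36·(-1,-2)/5² = (-1.4400,-2.8800)
F = F_att + ΣF_rep = (-2.9400,-5.8800)
Δp = p'−p = (-0.7350,-1.4700); α = Δx/Fx = (-147/200) / (-147/50) = 1/4
check: Δy/Fy = (-147/100) / (-147/25) = 1/4 ✓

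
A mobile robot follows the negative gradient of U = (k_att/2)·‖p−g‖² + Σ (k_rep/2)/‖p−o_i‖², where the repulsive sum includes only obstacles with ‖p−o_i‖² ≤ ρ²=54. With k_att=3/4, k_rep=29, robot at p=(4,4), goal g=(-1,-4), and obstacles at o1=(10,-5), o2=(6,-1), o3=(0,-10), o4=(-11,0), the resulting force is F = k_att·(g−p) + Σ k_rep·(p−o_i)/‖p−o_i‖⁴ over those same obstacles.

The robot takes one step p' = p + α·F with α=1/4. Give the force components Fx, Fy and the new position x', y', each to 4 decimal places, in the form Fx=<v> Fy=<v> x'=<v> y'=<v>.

F_att = 3/4·(g−p) = 3/4·(-5,-8) = (-3.7500,-6.0000)
o1: d²=117 > ρ²=54 → inactive
o2: d²=29 ≤ ρ²=54; F_rep = 29·(-2,5)/29² = (-0.0690,0.1724)
o3: d²=212 > ρ²=54 → inactive
o4: d²=241 > ρ²=54 → inactive
F = F_att + ΣF_rep = (-3.8190,-5.8276)
p' = p + 1/4·F = (3.0453,2.5431)

Fx=-3.8190 Fy=-5.8276 x'=3.0453 y'=2.5431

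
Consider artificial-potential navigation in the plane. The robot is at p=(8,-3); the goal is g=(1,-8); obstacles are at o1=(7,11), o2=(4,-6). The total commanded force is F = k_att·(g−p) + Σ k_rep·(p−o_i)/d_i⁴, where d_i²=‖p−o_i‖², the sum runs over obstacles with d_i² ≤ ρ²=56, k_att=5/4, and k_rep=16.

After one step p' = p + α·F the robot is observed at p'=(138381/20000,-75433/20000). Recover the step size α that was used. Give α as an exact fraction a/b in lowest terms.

α = 1/8

F_att = 5/4·(g−p) = 5/4·(-7,-5) = (-8.7500,-6.2500)
o1: d²=197 > ρ²=56 → inactive
o2: d²=25 ≤ ρ²=56; F_rep = 16·(4,3)/25² = (0.1024,0.0768)
F = F_att + ΣF_rep = (-8.6476,-6.1732)
Δp = p'−p = (-1.0810,-0.7716); α = Δx/Fx = (-21619/20000) / (-21619/2500) = 1/8
check: Δy/Fy = (-15433/20000) / (-15433/2500) = 1/8 ✓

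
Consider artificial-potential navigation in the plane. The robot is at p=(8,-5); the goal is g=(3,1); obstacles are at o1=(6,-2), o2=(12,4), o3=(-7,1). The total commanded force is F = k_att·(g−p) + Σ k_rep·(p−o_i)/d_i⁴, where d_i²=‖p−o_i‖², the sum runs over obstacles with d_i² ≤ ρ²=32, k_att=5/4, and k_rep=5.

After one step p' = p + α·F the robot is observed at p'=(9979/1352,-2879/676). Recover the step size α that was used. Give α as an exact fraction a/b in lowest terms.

F_att = 5/4·(g−p) = 5/4·(-5,6) = (-6.2500,7.5000)
o1: d²=13 ≤ ρ²=32; F_rep = 5·(2,-3)/13² = (0.0592,-0.0888)
o2: d²=97 > ρ²=32 → inactive
o3: d²=261 > ρ²=32 → inactive
F = F_att + ΣF_rep = (-6.1908,7.4112)
Δp = p'−p = (-0.6191,0.7411); α = Δx/Fx = (-837/1352) / (-4185/676) = 1/10
check: Δy/Fy = (501/676) / (2505/338) = 1/10 ✓

α = 1/10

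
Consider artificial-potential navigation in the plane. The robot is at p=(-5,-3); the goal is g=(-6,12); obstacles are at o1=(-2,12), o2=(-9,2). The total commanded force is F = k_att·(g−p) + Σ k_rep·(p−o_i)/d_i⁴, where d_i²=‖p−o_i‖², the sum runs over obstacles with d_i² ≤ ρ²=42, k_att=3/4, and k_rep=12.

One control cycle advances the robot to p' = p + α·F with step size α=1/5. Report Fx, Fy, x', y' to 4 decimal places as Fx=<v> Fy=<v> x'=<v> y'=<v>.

Fx=-0.7214 Fy=11.2143 x'=-5.1443 y'=-0.7571

F_att = 3/4·(g−p) = 3/4·(-1,15) = (-0.7500,11.2500)
o1: d²=234 > ρ²=42 → inactive
o2: d²=41 ≤ ρ²=42; F_rep = 12·(4,-5)/41² = (0.0286,-0.0357)
F = F_att + ΣF_rep = (-0.7214,11.2143)
p' = p + 1/5·F = (-5.1443,-0.7571)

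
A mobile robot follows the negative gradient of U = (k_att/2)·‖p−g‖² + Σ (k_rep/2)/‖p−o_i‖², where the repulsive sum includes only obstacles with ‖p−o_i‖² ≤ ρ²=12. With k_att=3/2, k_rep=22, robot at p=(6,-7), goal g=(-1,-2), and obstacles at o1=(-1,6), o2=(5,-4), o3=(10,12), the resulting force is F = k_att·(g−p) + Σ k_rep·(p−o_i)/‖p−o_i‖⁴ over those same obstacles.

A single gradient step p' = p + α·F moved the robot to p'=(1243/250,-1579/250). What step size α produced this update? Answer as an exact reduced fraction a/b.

α = 1/10

F_att = 3/2·(g−p) = 3/2·(-7,5) = (-10.5000,7.5000)
o1: d²=218 > ρ²=12 → inactive
o2: d²=10 ≤ ρ²=12; F_rep = 22·(1,-3)/10² = (0.2200,-0.6600)
o3: d²=377 > ρ²=12 → inactive
F = F_att + ΣF_rep = (-10.2800,6.8400)
Δp = p'−p = (-1.0280,0.6840); α = Δx/Fx = (-257/250) / (-257/25) = 1/10
check: Δy/Fy = (171/250) / (171/25) = 1/10 ✓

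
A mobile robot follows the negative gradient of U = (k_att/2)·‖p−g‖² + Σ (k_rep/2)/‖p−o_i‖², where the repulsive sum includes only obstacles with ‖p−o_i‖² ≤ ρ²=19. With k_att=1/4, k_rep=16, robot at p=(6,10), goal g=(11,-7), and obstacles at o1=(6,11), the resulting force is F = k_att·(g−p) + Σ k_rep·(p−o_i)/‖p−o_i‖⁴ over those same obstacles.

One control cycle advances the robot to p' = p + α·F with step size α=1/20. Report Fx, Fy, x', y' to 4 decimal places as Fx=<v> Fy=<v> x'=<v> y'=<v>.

F_att = 1/4·(g−p) = 1/4·(5,-17) = (1.2500,-4.2500)
o1: d²=1 ≤ ρ²=19; F_rep = 16·(0,-1)/1² = (0.0000,-16.0000)
F = F_att + ΣF_rep = (1.2500,-20.2500)
p' = p + 1/20·F = (6.0625,8.9875)

Fx=1.2500 Fy=-20.2500 x'=6.0625 y'=8.9875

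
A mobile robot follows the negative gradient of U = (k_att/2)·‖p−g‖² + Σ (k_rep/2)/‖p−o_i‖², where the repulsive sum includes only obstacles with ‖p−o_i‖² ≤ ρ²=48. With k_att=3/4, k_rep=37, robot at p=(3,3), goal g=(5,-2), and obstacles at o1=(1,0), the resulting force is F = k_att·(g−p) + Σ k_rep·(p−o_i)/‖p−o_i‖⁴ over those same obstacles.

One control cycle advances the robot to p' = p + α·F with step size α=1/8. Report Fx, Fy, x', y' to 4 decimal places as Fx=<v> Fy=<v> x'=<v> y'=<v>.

F_att = 3/4·(g−p) = 3/4·(2,-5) = (1.5000,-3.7500)
o1: d²=13 ≤ ρ²=48; F_rep = 37·(2,3)/13² = (0.4379,0.6568)
F = F_att + ΣF_rep = (1.9379,-3.0932)
p' = p + 1/8·F = (3.2422,2.6134)

Fx=1.9379 Fy=-3.0932 x'=3.2422 y'=2.6134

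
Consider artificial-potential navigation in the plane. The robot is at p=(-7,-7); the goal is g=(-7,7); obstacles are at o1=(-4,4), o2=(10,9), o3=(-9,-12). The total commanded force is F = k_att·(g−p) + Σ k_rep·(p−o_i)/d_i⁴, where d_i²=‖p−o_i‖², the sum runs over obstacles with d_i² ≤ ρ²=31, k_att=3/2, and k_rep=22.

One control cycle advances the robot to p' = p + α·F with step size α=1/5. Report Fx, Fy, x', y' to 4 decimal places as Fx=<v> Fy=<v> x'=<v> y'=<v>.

Fx=0.0523 Fy=21.1308 x'=-6.9895 y'=-2.7738

F_att = 3/2·(g−p) = 3/2·(0,14) = (0.0000,21.0000)
o1: d²=130 > ρ²=31 → inactive
o2: d²=545 > ρ²=31 → inactive
o3: d²=29 ≤ ρ²=31; F_rep = 22·(2,5)/29² = (0.0523,0.1308)
F = F_att + ΣF_rep = (0.0523,21.1308)
p' = p + 1/5·F = (-6.9895,-2.7738)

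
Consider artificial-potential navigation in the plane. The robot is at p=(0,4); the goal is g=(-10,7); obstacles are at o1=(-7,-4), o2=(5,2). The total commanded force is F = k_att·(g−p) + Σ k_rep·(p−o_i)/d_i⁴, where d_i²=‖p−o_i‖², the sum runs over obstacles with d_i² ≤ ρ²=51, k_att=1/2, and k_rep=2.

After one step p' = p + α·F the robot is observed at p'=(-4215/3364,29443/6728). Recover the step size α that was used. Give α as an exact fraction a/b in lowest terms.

α = 1/4

F_att = 1/2·(g−p) = 1/2·(-10,3) = (-5.0000,1.5000)
o1: d²=113 > ρ²=51 → inactive
o2: d²=29 ≤ ρ²=51; F_rep = 2·(-5,2)/29² = (-0.0119,0.0048)
F = F_att + ΣF_rep = (-5.0119,1.5048)
Δp = p'−p = (-1.2530,0.3762); α = Δx/Fx = (-4215/3364) / (-4215/841) = 1/4
check: Δy/Fy = (2531/6728) / (2531/1682) = 1/4 ✓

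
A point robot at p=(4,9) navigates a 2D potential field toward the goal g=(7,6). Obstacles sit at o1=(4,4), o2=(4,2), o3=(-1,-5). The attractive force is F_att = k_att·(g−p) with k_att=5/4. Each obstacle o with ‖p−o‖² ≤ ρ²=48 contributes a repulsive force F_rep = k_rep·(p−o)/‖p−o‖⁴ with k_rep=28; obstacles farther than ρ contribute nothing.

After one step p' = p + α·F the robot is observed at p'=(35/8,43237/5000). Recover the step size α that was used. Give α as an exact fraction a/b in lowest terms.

F_att = 5/4·(g−p) = 5/4·(3,-3) = (3.7500,-3.7500)
o1: d²=25 ≤ ρ²=48; F_rep = 28·(0,5)/25² = (0.0000,0.2240)
o2: d²=49 > ρ²=48 → inactive
o3: d²=221 > ρ²=48 → inactive
F = F_att + ΣF_rep = (3.7500,-3.5260)
Δp = p'−p = (0.3750,-0.3526); α = Δx/Fx = (3/8) / (15/4) = 1/10
check: Δy/Fy = (-1763/5000) / (-1763/500) = 1/10 ✓

α = 1/10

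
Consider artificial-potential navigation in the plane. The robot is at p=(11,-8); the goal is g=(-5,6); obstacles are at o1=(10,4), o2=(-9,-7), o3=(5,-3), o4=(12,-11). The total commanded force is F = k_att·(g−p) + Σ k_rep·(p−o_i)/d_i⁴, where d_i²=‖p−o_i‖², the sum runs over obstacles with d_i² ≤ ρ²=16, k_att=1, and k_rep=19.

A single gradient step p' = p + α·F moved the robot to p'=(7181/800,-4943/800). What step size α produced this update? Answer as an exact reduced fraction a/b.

α = 1/8

F_att = 1·(g−p) = 1·(-16,14) = (-16.0000,14.0000)
o1: d²=145 > ρ²=16 → inactive
o2: d²=401 > ρ²=16 → inactive
o3: d²=61 > ρ²=16 → inactive
o4: d²=10 ≤ ρ²=16; F_rep = 19·(-1,3)/10² = (-0.1900,0.5700)
F = F_att + ΣF_rep = (-16.1900,14.5700)
Δp = p'−p = (-2.0238,1.8213); α = Δx/Fx = (-1619/800) / (-1619/100) = 1/8
check: Δy/Fy = (1457/800) / (1457/100) = 1/8 ✓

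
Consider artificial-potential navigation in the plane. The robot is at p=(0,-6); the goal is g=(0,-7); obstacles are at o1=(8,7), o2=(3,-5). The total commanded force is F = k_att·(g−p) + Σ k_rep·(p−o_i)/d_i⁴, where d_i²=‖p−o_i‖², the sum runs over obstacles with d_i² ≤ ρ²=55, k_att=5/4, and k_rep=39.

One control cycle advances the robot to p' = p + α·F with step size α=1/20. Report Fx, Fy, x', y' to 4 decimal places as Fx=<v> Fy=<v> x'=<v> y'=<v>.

Fx=-1.1700 Fy=-1.6400 x'=-0.0585 y'=-6.0820

F_att = 5/4·(g−p) = 5/4·(0,-1) = (0.0000,-1.2500)
o1: d²=233 > ρ²=55 → inactive
o2: d²=10 ≤ ρ²=55; F_rep = 39·(-3,-1)/10² = (-1.1700,-0.3900)
F = F_att + ΣF_rep = (-1.1700,-1.6400)
p' = p + 1/20·F = (-0.0585,-6.0820)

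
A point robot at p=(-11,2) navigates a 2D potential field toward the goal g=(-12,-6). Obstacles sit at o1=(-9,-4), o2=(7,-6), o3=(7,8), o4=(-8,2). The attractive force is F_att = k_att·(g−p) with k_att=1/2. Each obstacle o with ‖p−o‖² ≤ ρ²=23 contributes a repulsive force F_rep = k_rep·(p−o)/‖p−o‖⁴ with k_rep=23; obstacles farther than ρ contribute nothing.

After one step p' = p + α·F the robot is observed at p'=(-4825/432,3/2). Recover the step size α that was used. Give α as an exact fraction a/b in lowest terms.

α = 1/8

F_att = 1/2·(g−p) = 1/2·(-1,-8) = (-0.5000,-4.0000)
o1: d²=40 > ρ²=23 → inactive
o2: d²=388 > ρ²=23 → inactive
o3: d²=360 > ρ²=23 → inactive
o4: d²=9 ≤ ρ²=23; F_rep = 23·(-3,0)/9² = (-0.8519,0.0000)
F = F_att + ΣF_rep = (-1.3519,-4.0000)
Δp = p'−p = (-0.1690,-0.5000); α = Δx/Fx = (-73/432) / (-73/54) = 1/8
check: Δy/Fy = (-1/2) / (-4) = 1/8 ✓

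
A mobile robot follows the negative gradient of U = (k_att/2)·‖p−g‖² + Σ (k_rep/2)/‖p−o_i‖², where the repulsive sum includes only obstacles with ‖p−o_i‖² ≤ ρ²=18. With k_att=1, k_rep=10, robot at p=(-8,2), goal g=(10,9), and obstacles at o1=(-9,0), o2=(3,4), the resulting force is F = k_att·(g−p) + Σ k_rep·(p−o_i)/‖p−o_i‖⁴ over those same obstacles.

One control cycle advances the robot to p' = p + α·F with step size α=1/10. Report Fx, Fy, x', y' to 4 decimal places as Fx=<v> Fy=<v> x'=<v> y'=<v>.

Fx=18.4000 Fy=7.8000 x'=-6.1600 y'=2.7800

F_att = 1·(g−p) = 1·(18,7) = (18.0000,7.0000)
o1: d²=5 ≤ ρ²=18; F_rep = 10·(1,2)/5² = (0.4000,0.8000)
o2: d²=125 > ρ²=18 → inactive
F = F_att + ΣF_rep = (18.4000,7.8000)
p' = p + 1/10·F = (-6.1600,2.7800)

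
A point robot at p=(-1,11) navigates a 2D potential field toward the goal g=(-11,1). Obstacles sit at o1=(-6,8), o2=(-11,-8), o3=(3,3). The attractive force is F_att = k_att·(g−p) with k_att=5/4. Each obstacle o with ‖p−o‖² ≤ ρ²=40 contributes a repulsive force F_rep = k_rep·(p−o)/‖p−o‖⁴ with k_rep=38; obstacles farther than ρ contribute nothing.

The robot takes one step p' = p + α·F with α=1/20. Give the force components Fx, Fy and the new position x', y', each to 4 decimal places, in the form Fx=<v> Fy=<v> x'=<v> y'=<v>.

Fx=-12.3356 Fy=-12.4014 x'=-1.6168 y'=10.3799

F_att = 5/4·(g−p) = 5/4·(-10,-10) = (-12.5000,-12.5000)
o1: d²=34 ≤ ρ²=40; F_rep = 38·(5,3)/34² = (0.1644,0.0986)
o2: d²=461 > ρ²=40 → inactive
o3: d²=80 > ρ²=40 → inactive
F = F_att + ΣF_rep = (-12.3356,-12.4014)
p' = p + 1/20·F = (-1.6168,10.3799)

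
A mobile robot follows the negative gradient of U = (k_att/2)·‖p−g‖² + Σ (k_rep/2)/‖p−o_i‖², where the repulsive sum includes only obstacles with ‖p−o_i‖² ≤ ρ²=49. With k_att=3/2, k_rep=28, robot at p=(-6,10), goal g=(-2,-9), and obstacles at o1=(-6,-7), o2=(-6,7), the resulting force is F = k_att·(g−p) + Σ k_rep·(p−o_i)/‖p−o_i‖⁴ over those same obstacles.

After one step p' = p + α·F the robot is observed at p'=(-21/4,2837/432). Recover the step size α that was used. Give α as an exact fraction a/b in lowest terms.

α = 1/8

F_att = 3/2·(g−p) = 3/2·(4,-19) = (6.0000,-28.5000)
o1: d²=289 > ρ²=49 → inactive
o2: d²=9 ≤ ρ²=49; F_rep = 28·(0,3)/9² = (0.0000,1.0370)
F = F_att + ΣF_rep = (6.0000,-27.4630)
Δp = p'−p = (0.7500,-3.4329); α = Δx/Fx = (3/4) / (6) = 1/8
check: Δy/Fy = (-1483/432) / (-1483/54) = 1/8 ✓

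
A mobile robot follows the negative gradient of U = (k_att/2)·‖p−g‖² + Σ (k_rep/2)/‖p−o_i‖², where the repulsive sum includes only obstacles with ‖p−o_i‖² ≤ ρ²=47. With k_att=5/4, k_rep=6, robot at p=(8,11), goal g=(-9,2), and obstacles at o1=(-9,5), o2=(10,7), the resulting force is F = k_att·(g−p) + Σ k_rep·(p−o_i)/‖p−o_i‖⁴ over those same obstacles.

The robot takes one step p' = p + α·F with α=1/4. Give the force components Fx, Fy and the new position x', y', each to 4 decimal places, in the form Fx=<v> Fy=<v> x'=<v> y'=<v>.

F_att = 5/4·(g−p) = 5/4·(-17,-9) = (-21.2500,-11.2500)
o1: d²=325 > ρ²=47 → inactive
o2: d²=20 ≤ ρ²=47; F_rep = 6·(-2,4)/20² = (-0.0300,0.0600)
F = F_att + ΣF_rep = (-21.2800,-11.1900)
p' = p + 1/4·F = (2.6800,8.2025)

Fx=-21.2800 Fy=-11.1900 x'=2.6800 y'=8.2025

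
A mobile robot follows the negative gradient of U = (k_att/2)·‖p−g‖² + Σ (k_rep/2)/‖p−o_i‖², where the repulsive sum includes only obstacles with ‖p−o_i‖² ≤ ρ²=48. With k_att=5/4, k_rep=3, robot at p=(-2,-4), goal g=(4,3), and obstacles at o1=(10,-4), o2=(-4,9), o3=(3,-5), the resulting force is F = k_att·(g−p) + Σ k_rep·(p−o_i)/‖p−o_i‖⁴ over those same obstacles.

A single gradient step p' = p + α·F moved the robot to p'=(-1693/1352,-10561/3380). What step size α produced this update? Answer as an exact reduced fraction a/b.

α = 1/10

F_att = 5/4·(g−p) = 5/4·(6,7) = (7.5000,8.7500)
o1: d²=144 > ρ²=48 → inactive
o2: d²=173 > ρ²=48 → inactive
o3: d²=26 ≤ ρ²=48; F_rep = 3·(-5,1)/26² = (-0.0222,0.0044)
F = F_att + ΣF_rep = (7.4778,8.7544)
Δp = p'−p = (0.7478,0.8754); α = Δx/Fx = (1011/1352) / (5055/676) = 1/10
check: Δy/Fy = (2959/3380) / (2959/338) = 1/10 ✓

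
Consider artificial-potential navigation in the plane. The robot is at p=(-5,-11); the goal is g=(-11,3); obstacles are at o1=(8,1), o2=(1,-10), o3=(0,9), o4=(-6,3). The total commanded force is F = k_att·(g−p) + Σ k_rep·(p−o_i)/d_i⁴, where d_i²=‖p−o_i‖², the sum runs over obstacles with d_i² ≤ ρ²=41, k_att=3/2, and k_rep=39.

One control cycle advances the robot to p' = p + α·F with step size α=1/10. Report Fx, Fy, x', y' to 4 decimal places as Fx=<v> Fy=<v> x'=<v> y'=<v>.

Fx=-9.1709 Fy=20.9715 x'=-5.9171 y'=-8.9028

F_att = 3/2·(g−p) = 3/2·(-6,14) = (-9.0000,21.0000)
o1: d²=313 > ρ²=41 → inactive
o2: d²=37 ≤ ρ²=41; F_rep = 39·(-6,-1)/37² = (-0.1709,-0.0285)
o3: d²=425 > ρ²=41 → inactive
o4: d²=197 > ρ²=41 → inactive
F = F_att + ΣF_rep = (-9.1709,20.9715)
p' = p + 1/10·F = (-5.9171,-8.9028)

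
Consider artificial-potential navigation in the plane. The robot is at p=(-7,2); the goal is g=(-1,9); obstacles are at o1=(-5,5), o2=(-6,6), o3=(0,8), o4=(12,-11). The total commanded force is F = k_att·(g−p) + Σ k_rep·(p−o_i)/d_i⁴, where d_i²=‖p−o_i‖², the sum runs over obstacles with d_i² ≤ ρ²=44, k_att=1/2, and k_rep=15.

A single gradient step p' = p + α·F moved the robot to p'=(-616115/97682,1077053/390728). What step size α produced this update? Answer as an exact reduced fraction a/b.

F_att = 1/2·(g−p) = 1/2·(6,7) = (3.0000,3.5000)
o1: d²=13 ≤ ρ²=44; F_rep = 15·(-2,-3)/13² = (-0.1775,-0.2663)
o2: d²=17 ≤ ρ²=44; F_rep = 15·(-1,-4)/17² = (-0.0519,-0.2076)
o3: d²=85 > ρ²=44 → inactive
o4: d²=530 > ρ²=44 → inactive
F = F_att + ΣF_rep = (2.7706,3.0261)
Δp = p'−p = (0.6926,0.7565); α = Δx/Fx = (67659/97682) / (135318/48841) = 1/4
check: Δy/Fy = (295597/390728) / (295597/97682) = 1/4 ✓

α = 1/4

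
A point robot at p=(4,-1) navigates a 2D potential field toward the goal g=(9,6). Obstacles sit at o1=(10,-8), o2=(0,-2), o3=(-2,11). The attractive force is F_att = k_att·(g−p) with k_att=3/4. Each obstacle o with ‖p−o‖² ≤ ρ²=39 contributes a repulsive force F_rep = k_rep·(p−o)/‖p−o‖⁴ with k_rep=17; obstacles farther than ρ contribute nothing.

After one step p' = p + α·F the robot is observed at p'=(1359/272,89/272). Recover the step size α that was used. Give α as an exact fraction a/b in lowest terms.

α = 1/4

F_att = 3/4·(g−p) = 3/4·(5,7) = (3.7500,5.2500)
o1: d²=85 > ρ²=39 → inactive
o2: d²=17 ≤ ρ²=39; F_rep = 17·(4,1)/17² = (0.2353,0.0588)
o3: d²=180 > ρ²=39 → inactive
F = F_att + ΣF_rep = (3.9853,5.3088)
Δp = p'−p = (0.9963,1.3272); α = Δx/Fx = (271/272) / (271/68) = 1/4
check: Δy/Fy = (361/272) / (361/68) = 1/4 ✓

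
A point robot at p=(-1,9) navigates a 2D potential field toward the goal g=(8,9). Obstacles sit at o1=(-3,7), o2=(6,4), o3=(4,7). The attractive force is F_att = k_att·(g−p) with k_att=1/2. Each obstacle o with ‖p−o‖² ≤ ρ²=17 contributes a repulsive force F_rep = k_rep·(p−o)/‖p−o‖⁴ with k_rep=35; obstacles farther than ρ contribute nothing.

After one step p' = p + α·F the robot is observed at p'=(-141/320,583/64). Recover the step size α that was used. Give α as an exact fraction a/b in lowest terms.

α = 1/10

F_att = 1/2·(g−p) = 1/2·(9,0) = (4.5000,0.0000)
o1: d²=8 ≤ ρ²=17; F_rep = 35·(2,2)/8² = (1.0938,1.0938)
o2: d²=74 > ρ²=17 → inactive
o3: d²=29 > ρ²=17 → inactive
F = F_att + ΣF_rep = (5.5938,1.0938)
Δp = p'−p = (0.5594,0.1094); α = Δx/Fx = (179/320) / (179/32) = 1/10
check: Δy/Fy = (7/64) / (35/32) = 1/10 ✓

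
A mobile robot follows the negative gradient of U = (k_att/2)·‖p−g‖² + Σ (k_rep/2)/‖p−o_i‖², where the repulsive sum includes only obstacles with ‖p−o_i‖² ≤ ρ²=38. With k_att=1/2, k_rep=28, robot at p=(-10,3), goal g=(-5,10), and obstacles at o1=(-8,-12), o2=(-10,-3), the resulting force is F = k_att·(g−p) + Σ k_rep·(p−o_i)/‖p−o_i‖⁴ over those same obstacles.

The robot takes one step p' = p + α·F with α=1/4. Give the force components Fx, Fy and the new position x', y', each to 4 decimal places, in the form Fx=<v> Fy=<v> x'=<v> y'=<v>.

Fx=2.5000 Fy=3.6296 x'=-9.3750 y'=3.9074

F_att = 1/2·(g−p) = 1/2·(5,7) = (2.5000,3.5000)
o1: d²=229 > ρ²=38 → inactive
o2: d²=36 ≤ ρ²=38; F_rep = 28·(0,6)/36² = (0.0000,0.1296)
F = F_att + ΣF_rep = (2.5000,3.6296)
p' = p + 1/4·F = (-9.3750,3.9074)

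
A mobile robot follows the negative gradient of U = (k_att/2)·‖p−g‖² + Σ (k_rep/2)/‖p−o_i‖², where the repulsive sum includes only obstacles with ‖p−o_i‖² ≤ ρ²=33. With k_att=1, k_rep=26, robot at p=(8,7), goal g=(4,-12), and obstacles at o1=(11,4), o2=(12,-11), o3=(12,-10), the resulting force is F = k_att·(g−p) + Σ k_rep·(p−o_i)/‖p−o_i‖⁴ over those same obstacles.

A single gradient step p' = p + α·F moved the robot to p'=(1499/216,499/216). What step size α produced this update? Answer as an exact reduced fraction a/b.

α = 1/4

F_att = 1·(g−p) = 1·(-4,-19) = (-4.0000,-19.0000)
o1: d²=18 ≤ ρ²=33; F_rep = 26·(-3,3)/18² = (-0.2407,0.2407)
o2: d²=340 > ρ²=33 → inactive
o3: d²=305 > ρ²=33 → inactive
F = F_att + ΣF_rep = (-4.2407,-18.7593)
Δp = p'−p = (-1.0602,-4.6898); α = Δx/Fx = (-229/216) / (-229/54) = 1/4
check: Δy/Fy = (-1013/216) / (-1013/54) = 1/4 ✓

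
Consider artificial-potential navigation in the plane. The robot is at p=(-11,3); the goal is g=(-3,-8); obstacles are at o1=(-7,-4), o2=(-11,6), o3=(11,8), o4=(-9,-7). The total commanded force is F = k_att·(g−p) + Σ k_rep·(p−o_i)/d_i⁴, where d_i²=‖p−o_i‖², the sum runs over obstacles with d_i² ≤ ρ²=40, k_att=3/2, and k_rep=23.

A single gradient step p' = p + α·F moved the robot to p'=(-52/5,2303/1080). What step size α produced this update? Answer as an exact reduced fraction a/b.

F_att = 3/2·(g−p) = 3/2·(8,-11) = (12.0000,-16.5000)
o1: d²=65 > ρ²=40 → inactive
o2: d²=9 ≤ ρ²=40; F_rep = 23·(0,-3)/9² = (0.0000,-0.8519)
o3: d²=509 > ρ²=40 → inactive
o4: d²=104 > ρ²=40 → inactive
F = F_att + ΣF_rep = (12.0000,-17.3519)
Δp = p'−p = (0.6000,-0.8676); α = Δx/Fx = (3/5) / (12) = 1/20
check: Δy/Fy = (-937/1080) / (-937/54) = 1/20 ✓

α = 1/20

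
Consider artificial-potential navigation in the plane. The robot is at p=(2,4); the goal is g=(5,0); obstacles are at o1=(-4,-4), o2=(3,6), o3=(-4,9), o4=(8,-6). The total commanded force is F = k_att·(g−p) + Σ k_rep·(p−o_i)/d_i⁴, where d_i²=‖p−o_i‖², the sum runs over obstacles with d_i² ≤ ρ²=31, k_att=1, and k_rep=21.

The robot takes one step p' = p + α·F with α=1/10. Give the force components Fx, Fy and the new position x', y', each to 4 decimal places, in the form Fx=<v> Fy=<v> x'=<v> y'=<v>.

Fx=2.1600 Fy=-5.6800 x'=2.2160 y'=3.4320

F_att = 1·(g−p) = 1·(3,-4) = (3.0000,-4.0000)
o1: d²=100 > ρ²=31 → inactive
o2: d²=5 ≤ ρ²=31; F_rep = 21·(-1,-2)/5² = (-0.8400,-1.6800)
o3: d²=61 > ρ²=31 → inactive
o4: d²=136 > ρ²=31 → inactive
F = F_att + ΣF_rep = (2.1600,-5.6800)
p' = p + 1/10·F = (2.2160,3.4320)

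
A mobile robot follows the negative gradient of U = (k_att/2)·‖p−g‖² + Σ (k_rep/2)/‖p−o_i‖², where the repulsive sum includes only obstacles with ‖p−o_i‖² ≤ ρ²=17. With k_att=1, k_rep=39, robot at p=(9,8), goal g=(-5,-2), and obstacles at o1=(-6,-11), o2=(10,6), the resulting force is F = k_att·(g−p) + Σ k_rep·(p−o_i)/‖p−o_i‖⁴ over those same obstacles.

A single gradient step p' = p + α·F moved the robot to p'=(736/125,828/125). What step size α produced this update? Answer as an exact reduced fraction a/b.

α = 1/5

F_att = 1·(g−p) = 1·(-14,-10) = (-14.0000,-10.0000)
o1: d²=586 > ρ²=17 → inactive
o2: d²=5 ≤ ρ²=17; F_rep = 39·(-1,2)/5² = (-1.5600,3.1200)
F = F_att + ΣF_rep = (-15.5600,-6.8800)
Δp = p'−p = (-3.1120,-1.3760); α = Δx/Fx = (-389/125) / (-389/25) = 1/5
check: Δy/Fy = (-172/125) / (-172/25) = 1/5 ✓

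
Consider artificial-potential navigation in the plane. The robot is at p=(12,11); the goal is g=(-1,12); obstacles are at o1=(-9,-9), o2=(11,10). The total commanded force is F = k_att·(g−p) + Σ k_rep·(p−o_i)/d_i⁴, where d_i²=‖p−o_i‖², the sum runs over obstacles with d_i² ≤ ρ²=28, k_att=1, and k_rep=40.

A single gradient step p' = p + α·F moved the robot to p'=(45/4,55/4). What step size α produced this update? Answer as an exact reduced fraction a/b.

F_att = 1·(g−p) = 1·(-13,1) = (-13.0000,1.0000)
o1: d²=841 > ρ²=28 → inactive
o2: d²=2 ≤ ρ²=28; F_rep = 40·(1,1)/2² = (10.0000,10.0000)
F = F_att + ΣF_rep = (-3.0000,11.0000)
Δp = p'−p = (-0.7500,2.7500); α = Δx/Fx = (-3/4) / (-3) = 1/4
check: Δy/Fy = (11/4) / (11) = 1/4 ✓

α = 1/4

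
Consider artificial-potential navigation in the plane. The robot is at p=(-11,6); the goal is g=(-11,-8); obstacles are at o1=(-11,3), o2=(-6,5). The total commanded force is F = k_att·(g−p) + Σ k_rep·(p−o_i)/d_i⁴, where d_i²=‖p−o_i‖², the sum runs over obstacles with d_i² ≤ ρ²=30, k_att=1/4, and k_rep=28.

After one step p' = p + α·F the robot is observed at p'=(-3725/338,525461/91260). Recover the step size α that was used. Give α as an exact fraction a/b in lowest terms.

F_att = 1/4·(g−p) = 1/4·(0,-14) = (0.0000,-3.5000)
o1: d²=9 ≤ ρ²=30; F_rep = 28·(0,3)/9² = (0.0000,1.0370)
o2: d²=26 ≤ ρ²=30; F_rep = 28·(-5,1)/26² = (-0.2071,0.0414)
F = F_att + ΣF_rep = (-0.2071,-2.4215)
Δp = p'−p = (-0.0207,-0.2422); α = Δx/Fx = (-7/338) / (-35/169) = 1/10
check: Δy/Fy = (-22099/91260) / (-22099/9126) = 1/10 ✓

α = 1/10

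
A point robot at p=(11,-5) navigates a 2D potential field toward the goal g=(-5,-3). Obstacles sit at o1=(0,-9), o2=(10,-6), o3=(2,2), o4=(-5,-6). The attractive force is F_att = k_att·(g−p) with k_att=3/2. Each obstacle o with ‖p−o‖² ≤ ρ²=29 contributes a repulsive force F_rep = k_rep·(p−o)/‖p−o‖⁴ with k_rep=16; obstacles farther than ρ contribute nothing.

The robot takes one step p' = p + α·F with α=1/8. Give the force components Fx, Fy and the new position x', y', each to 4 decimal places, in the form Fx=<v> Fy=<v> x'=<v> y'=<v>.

F_att = 3/2·(g−p) = 3/2·(-16,2) = (-24.0000,3.0000)
o1: d²=137 > ρ²=29 → inactive
o2: d²=2 ≤ ρ²=29; F_rep = 16·(1,1)/2² = (4.0000,4.0000)
o3: d²=130 > ρ²=29 → inactive
o4: d²=257 > ρ²=29 → inactive
F = F_att + ΣF_rep = (-20.0000,7.0000)
p' = p + 1/8·F = (8.5000,-4.1250)

Fx=-20.0000 Fy=7.0000 x'=8.5000 y'=-4.1250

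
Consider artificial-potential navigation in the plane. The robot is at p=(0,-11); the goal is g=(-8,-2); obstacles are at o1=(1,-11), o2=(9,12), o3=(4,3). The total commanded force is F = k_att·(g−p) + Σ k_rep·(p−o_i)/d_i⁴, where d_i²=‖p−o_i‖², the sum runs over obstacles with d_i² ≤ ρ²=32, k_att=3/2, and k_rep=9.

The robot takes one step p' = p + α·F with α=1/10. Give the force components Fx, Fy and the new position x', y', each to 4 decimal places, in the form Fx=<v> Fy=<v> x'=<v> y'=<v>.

Fx=-21.0000 Fy=13.5000 x'=-2.1000 y'=-9.6500

F_att = 3/2·(g−p) = 3/2·(-8,9) = (-12.0000,13.5000)
o1: d²=1 ≤ ρ²=32; F_rep = 9·(-1,0)/1² = (-9.0000,0.0000)
o2: d²=610 > ρ²=32 → inactive
o3: d²=212 > ρ²=32 → inactive
F = F_att + ΣF_rep = (-21.0000,13.5000)
p' = p + 1/10·F = (-2.1000,-9.6500)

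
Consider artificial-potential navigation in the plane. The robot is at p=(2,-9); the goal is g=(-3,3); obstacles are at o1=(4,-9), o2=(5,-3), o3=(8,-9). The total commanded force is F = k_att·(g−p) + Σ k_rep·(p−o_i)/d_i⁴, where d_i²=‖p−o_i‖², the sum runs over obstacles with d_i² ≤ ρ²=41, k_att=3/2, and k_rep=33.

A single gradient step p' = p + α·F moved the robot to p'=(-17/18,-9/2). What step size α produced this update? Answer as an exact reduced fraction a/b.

F_att = 3/2·(g−p) = 3/2·(-5,12) = (-7.5000,18.0000)
o1: d²=4 ≤ ρ²=41; F_rep = 33·(-2,0)/4² = (-4.1250,0.0000)
o2: d²=45 > ρ²=41 → inactive
o3: d²=36 ≤ ρ²=41; F_rep = 33·(-6,0)/36² = (-0.1528,0.0000)
F = F_att + ΣF_rep = (-11.7778,18.0000)
Δp = p'−p = (-2.9444,4.5000); α = Δx/Fx = (-53/18) / (-106/9) = 1/4
check: Δy/Fy = (9/2) / (18) = 1/4 ✓

α = 1/4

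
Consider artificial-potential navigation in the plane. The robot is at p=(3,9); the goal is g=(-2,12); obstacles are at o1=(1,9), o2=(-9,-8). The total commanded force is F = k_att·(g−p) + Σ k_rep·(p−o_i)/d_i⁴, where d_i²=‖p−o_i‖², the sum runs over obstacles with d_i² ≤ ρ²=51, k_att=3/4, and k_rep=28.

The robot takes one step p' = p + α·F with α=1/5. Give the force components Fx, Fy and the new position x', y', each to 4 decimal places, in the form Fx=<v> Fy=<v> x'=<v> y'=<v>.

F_att = 3/4·(g−p) = 3/4·(-5,3) = (-3.7500,2.2500)
o1: d²=4 ≤ ρ²=51; F_rep = 28·(2,0)/4² = (3.5000,0.0000)
o2: d²=433 > ρ²=51 → inactive
F = F_att + ΣF_rep = (-0.2500,2.2500)
p' = p + 1/5·F = (2.9500,9.4500)

Fx=-0.2500 Fy=2.2500 x'=2.9500 y'=9.4500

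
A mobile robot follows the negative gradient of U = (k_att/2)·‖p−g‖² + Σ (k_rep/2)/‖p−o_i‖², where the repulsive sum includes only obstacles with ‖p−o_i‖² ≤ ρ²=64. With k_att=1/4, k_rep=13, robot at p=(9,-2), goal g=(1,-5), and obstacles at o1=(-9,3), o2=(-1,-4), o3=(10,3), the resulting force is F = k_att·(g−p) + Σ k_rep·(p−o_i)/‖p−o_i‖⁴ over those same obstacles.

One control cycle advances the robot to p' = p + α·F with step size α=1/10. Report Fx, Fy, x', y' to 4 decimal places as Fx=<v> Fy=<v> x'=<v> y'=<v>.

Fx=-2.0192 Fy=-0.8462 x'=8.7981 y'=-2.0846

F_att = 1/4·(g−p) = 1/4·(-8,-3) = (-2.0000,-0.7500)
o1: d²=349 > ρ²=64 → inactive
o2: d²=104 > ρ²=64 → inactive
o3: d²=26 ≤ ρ²=64; F_rep = 13·(-1,-5)/26² = (-0.0192,-0.0962)
F = F_att + ΣF_rep = (-2.0192,-0.8462)
p' = p + 1/10·F = (8.7981,-2.0846)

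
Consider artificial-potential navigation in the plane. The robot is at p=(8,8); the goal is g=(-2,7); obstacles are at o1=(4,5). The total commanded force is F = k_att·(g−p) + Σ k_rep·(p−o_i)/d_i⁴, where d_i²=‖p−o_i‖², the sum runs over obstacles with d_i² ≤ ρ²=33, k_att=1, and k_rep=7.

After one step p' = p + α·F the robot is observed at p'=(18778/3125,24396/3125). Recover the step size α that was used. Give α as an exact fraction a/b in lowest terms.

α = 1/5

F_att = 1·(g−p) = 1·(-10,-1) = (-10.0000,-1.0000)
o1: d²=25 ≤ ρ²=33; F_rep = 7·(4,3)/25² = (0.0448,0.0336)
F = F_att + ΣF_rep = (-9.9552,-0.9664)
Δp = p'−p = (-1.9910,-0.1933); α = Δx/Fx = (-6222/3125) / (-6222/625) = 1/5
check: Δy/Fy = (-604/3125) / (-604/625) = 1/5 ✓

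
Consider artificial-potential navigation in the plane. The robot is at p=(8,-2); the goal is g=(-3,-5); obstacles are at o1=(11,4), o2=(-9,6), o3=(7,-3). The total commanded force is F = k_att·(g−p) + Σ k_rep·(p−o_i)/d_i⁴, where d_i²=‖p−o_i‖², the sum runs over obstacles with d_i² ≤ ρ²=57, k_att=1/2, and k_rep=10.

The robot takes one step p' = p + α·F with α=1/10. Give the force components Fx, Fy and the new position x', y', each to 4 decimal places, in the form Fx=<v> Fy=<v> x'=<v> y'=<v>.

F_att = 1/2·(g−p) = 1/2·(-11,-3) = (-5.5000,-1.5000)
o1: d²=45 ≤ ρ²=57; F_rep = 10·(-3,-6)/45² = (-0.0148,-0.0296)
o2: d²=353 > ρ²=57 → inactive
o3: d²=2 ≤ ρ²=57; F_rep = 10·(1,1)/2² = (2.5000,2.5000)
F = F_att + ΣF_rep = (-3.0148,0.9704)
p' = p + 1/10·F = (7.6985,-1.9030)

Fx=-3.0148 Fy=0.9704 x'=7.6985 y'=-1.9030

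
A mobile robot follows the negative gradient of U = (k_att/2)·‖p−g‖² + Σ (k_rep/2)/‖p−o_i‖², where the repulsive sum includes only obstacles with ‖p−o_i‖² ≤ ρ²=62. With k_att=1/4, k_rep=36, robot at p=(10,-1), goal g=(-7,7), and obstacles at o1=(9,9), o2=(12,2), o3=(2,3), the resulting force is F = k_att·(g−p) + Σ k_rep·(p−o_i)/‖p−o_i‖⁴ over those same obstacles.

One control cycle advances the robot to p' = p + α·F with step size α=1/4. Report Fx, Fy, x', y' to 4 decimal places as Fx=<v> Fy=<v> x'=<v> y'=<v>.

Fx=-4.6760 Fy=1.3609 x'=8.8310 y'=-0.6598

F_att = 1/4·(g−p) = 1/4·(-17,8) = (-4.2500,2.0000)
o1: d²=101 > ρ²=62 → inactive
o2: d²=13 ≤ ρ²=62; F_rep = 36·(-2,-3)/13² = (-0.4260,-0.6391)
o3: d²=80 > ρ²=62 → inactive
F = F_att + ΣF_rep = (-4.6760,1.3609)
p' = p + 1/4·F = (8.8310,-0.6598)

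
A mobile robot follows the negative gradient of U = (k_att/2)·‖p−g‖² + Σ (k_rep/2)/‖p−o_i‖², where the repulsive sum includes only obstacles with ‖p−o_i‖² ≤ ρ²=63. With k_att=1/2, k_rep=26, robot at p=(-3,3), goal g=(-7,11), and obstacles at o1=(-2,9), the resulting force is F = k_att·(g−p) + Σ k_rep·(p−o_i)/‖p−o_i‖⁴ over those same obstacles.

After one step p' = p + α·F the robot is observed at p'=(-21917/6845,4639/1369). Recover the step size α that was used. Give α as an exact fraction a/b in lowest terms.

α = 1/10

F_att = 1/2·(g−p) = 1/2·(-4,8) = (-2.0000,4.0000)
o1: d²=37 ≤ ρ²=63; F_rep = 26·(-1,-6)/37² = (-0.0190,-0.1140)
F = F_att + ΣF_rep = (-2.0190,3.8860)
Δp = p'−p = (-0.2019,0.3886); α = Δx/Fx = (-1382/6845) / (-2764/1369) = 1/10
check: Δy/Fy = (532/1369) / (5320/1369) = 1/10 ✓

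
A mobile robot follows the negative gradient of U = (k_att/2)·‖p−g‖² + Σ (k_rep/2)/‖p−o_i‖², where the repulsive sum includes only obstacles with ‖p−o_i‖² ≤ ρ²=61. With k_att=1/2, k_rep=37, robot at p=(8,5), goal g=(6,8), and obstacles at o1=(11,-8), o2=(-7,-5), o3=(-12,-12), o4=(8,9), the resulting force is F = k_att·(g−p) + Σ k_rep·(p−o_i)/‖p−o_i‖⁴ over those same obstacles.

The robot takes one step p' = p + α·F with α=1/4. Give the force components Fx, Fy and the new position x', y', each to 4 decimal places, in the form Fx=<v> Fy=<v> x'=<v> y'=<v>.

Fx=-1.0000 Fy=0.9219 x'=7.7500 y'=5.2305

F_att = 1/2·(g−p) = 1/2·(-2,3) = (-1.0000,1.5000)
o1: d²=178 > ρ²=61 → inactive
o2: d²=325 > ρ²=61 → inactive
o3: d²=689 > ρ²=61 → inactive
o4: d²=16 ≤ ρ²=61; F_rep = 37·(0,-4)/16² = (0.0000,-0.5781)
F = F_att + ΣF_rep = (-1.0000,0.9219)
p' = p + 1/4·F = (7.7500,5.2305)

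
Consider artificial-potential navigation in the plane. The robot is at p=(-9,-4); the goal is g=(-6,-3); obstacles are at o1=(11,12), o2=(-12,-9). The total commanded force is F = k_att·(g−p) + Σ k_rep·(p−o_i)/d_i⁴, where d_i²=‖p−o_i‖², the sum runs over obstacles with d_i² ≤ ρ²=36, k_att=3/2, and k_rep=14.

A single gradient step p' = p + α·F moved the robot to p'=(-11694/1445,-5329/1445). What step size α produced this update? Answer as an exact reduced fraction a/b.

F_att = 3/2·(g−p) = 3/2·(3,1) = (4.5000,1.5000)
o1: d²=656 > ρ²=36 → inactive
o2: d²=34 ≤ ρ²=36; F_rep = 14·(3,5)/34² = (0.0363,0.0606)
F = F_att + ΣF_rep = (4.5363,1.5606)
Δp = p'−p = (0.9073,0.3121); α = Δx/Fx = (1311/1445) / (1311/289) = 1/5
check: Δy/Fy = (451/1445) / (451/289) = 1/5 ✓

α = 1/5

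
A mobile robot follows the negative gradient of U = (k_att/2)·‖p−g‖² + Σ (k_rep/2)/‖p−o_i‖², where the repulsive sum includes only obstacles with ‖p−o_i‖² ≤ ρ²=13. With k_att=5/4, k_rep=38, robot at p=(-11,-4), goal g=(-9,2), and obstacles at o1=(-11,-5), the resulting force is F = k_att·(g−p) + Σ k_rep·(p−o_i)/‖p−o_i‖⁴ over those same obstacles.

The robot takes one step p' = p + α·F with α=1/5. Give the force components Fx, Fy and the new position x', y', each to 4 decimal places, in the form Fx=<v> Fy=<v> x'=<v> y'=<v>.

Fx=2.5000 Fy=45.5000 x'=-10.5000 y'=5.1000

F_att = 5/4·(g−p) = 5/4·(2,6) = (2.5000,7.5000)
o1: d²=1 ≤ ρ²=13; F_rep = 38·(0,1)/1² = (0.0000,38.0000)
F = F_att + ΣF_rep = (2.5000,45.5000)
p' = p + 1/5·F = (-10.5000,5.1000)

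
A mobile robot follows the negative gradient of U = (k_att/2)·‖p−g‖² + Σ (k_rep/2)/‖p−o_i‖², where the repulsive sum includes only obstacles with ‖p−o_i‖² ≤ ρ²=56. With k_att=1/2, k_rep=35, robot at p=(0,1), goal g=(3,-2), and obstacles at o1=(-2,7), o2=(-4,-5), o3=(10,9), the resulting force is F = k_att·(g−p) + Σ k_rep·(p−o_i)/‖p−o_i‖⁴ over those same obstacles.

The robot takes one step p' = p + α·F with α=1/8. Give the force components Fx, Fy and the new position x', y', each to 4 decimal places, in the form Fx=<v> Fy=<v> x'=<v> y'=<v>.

Fx=1.5955 Fy=-1.5536 x'=0.1994 y'=0.8058

F_att = 1/2·(g−p) = 1/2·(3,-3) = (1.5000,-1.5000)
o1: d²=40 ≤ ρ²=56; F_rep = 35·(2,-6)/40² = (0.0437,-0.1313)
o2: d²=52 ≤ ρ²=56; F_rep = 35·(4,6)/52² = (0.0518,0.0777)
o3: d²=164 > ρ²=56 → inactive
F = F_att + ΣF_rep = (1.5955,-1.5536)
p' = p + 1/8·F = (0.1994,0.8058)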